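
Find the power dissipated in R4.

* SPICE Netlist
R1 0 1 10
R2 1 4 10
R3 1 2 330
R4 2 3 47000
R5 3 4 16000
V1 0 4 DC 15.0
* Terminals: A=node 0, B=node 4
Nodal analysis, taking node 4 as the 0 V reference.
Source V1 fixes V_0 = 15 V.
KCL at each unknown node (sum of currents leaving = 0; resistances in Ω):
  Node 1: (V_1 - 15)/10 + (V_1 - 0)/10 + (V_1 - V_2)/330 = 0
  Node 2: (V_2 - V_1)/330 + (V_2 - V_3)/47000 = 0
  Node 3: (V_3 - V_2)/47000 + (V_3 - 0)/16000 = 0
Collecting terms (coefficients in siemens):
  0.203·V_1 - 0.00303·V_2 = 1.5
  0.003052·V_2 - 0.00303·V_1 - 0.00002128·V_3 = 0
  0.00008378·V_3 - 0.00002128·V_2 = 0
Solving these 3 simultaneous equations (Gaussian elimination) gives:
  V_1 = 7.499 V, V_2 = 7.46 V, V_3 = 1.895 V
I_R4 = (V_2 - V_3)/R4 = (7.46 - 1.895)/47000 = 0.0001184 A
P_R4 = I_R4² × R4 = (0.0001184)² × 47000 = 0.0006591 W

Final answer: 0.0006591 W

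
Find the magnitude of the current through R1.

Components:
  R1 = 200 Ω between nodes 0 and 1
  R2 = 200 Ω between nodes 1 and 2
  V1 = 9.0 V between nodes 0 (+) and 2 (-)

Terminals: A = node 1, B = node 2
Nodal analysis, taking node 2 as the 0 V reference.
Source V1 fixes V_0 = 9 V.
KCL at each unknown node (sum of currents leaving = 0; resistances in Ω):
  Node 1: (V_1 - 9)/200 + (V_1 - 0)/200 = 0
Collecting terms: 0.01 × V_1 = 0.045  =>  V_1 = 4.5 V
I_R1 = (V_0 - V_1)/R1 = (9 - 4.5)/200 = 0.0225 A
|I_R1| = 0.0225 A

Final answer: |I_R1| = 0.0225 A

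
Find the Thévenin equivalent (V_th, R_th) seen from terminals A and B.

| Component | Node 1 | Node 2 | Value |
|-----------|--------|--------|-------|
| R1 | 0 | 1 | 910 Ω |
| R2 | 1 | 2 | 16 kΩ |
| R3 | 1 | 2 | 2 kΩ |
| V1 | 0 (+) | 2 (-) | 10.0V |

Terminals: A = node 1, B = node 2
Step 1 — V_th is the open-circuit voltage V_A - V_B (nothing connected across the terminals).
Nodal analysis, taking node 2 as the 0 V reference.
Source V1 fixes V_0 = 10 V.
KCL at each unknown node (sum of currents leaving = 0; resistances in Ω):
  Node 1: (V_1 - 10)/910 + (V_1 - 0)/16000 + (V_1 - 0)/2000 = 0
Collecting terms: 0.001661 × V_1 = 0.01099  =>  V_1 = 6.614 V
V_th = V_1 - V_2 = 6.614 - 0 = 6.614 V
Step 2 — R_th: zero the source — replace V1 by a short circuit (node 2 merges into node 0) — and find the resistance seen between A (node 1) and B (node 0).
Reduce the network between node 1 (A) and node 0 (B) by series/parallel combination:
  Rp1 = R1 ‖ R2 ‖ R3 (parallel, all between nodes 0 and 1) = 1/(1/910 + 1/16000 + 1/2000) = 601.9 Ω
R_th = 601.9 Ω

Final answer: V_th = 6.614 V, R_th = 601.9 Ω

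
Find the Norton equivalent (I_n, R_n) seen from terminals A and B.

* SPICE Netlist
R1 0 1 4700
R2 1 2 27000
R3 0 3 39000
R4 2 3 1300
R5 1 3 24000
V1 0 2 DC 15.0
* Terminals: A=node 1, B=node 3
Find the Thévenin equivalent first; then I_n = V_th/R_th and R_n = R_th.
Step 1 — V_th is the open-circuit voltage V_A - V_B (nothing connected across the terminals).
Nodal analysis, taking node 2 as the 0 V reference.
Source V1 fixes V_0 = 15 V.
KCL at each unknown node (sum of currents leaving = 0; resistances in Ω):
  Node 1: (V_1 - 15)/4700 + (V_1 - 0)/27000 + (V_1 - V_3)/24000 = 0
  Node 3: (V_3 - 15)/39000 + (V_3 - 0)/1300 + (V_3 - V_1)/24000 = 0
Collecting terms (coefficients in siemens):
  0.0002915·V_1 - 0.00004167·V_3 = 0.003191
  0.0008365·V_3 - 0.00004167·V_1 = 0.0003846
Determinant D = (0.0002915)(0.0008365) - (-0.00004167)(-0.00004167) = 0.0000002421
V_1 = [(0.003191)(0.0008365) - (-0.00004167)(0.0003846)]/D = 11.09 V
V_3 = [(0.0002915)(0.0003846) - (0.003191)(-0.00004167)]/D = 1.012 V
V_th = V_1 - V_3 = 11.09 - 1.012 = 10.08 V
Step 2 — R_th: zero the source — replace V1 by a short circuit (node 2 merges into node 0) — and find the resistance seen between A (node 1) and B (node 3).
Reduce the network between node 1 (A) and node 3 (B) by series/parallel combination:
  Rp1 = R1 ‖ R2 (parallel, both between nodes 0 and 1) = 1/(1/4700 + 1/27000) = 4003 Ω
  Rp2 = R3 ‖ R4 (parallel, both between nodes 0 and 3) = 1/(1/39000 + 1/1300) = 1258 Ω
  Rs1 = Rp1 + Rp2 (series, joined only at node 0) = 4003 + 1258 = 5261 Ω
  Rp3 = R5 ‖ Rs1 (parallel, both between nodes 1 and 3) = 1/(1/24000 + 1/5261) = 4315 Ω
R_th = 4.315 kΩ
I_n = V_th/R_th = 10.08/4315 = 0.002336 A, and R_n = R_th = 4.315 kΩ

Final answer: I_n = 0.002336 A, R_n = 4.315 kΩ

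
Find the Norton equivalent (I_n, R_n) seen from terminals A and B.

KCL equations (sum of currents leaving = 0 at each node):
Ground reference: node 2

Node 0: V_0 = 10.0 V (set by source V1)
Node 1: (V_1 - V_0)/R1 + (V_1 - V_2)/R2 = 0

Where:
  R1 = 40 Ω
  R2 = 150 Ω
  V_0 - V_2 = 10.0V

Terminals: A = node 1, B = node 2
Find the Thévenin equivalent first; then I_n = V_th/R_th and R_n = R_th.
Step 1 — V_th is the open-circuit voltage V_A - V_B (nothing connected across the terminals).
Nodal analysis, taking node 2 as the 0 V reference.
Source V1 fixes V_0 = 10 V.
KCL at each unknown node (sum of currents leaving = 0; resistances in Ω):
  Node 1: (V_1 - 10)/40 + (V_1 - 0)/150 = 0
Collecting terms: 0.03167 × V_1 = 0.25  =>  V_1 = 7.895 V
V_th = V_1 - V_2 = 7.895 - 0 = 7.895 V
Step 2 — R_th: zero the source — replace V1 by a short circuit (node 2 merges into node 0) — and find the resistance seen between A (node 1) and B (node 0).
Reduce the network between node 1 (A) and node 0 (B) by series/parallel combination:
  Rp1 = R1 ‖ R2 (parallel, both between nodes 0 and 1) = 1/(1/40 + 1/150) = 31.58 Ω
R_th = 31.58 Ω
I_n = V_th/R_th = 7.895/31.58 = 0.25 A, and R_n = R_th = 31.58 Ω

Final answer: I_n = 0.25 A, R_n = 31.58 Ω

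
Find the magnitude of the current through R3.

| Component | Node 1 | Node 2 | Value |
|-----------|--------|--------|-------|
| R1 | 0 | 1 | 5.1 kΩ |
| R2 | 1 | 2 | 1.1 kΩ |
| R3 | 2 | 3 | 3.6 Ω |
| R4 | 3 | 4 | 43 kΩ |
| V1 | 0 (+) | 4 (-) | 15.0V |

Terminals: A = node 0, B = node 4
Nodal analysis, taking node 4 as the 0 V reference.
Source V1 fixes V_0 = 15 V.
KCL at each unknown node (sum of currents leaving = 0; resistances in Ω):
  Node 1: (V_1 - 15)/5100 + (V_1 - V_2)/1100 = 0
  Node 2: (V_2 - V_1)/1100 + (V_2 - V_3)/3.6 = 0
  Node 3: (V_3 - V_2)/3.6 + (V_3 - 0)/43000 = 0
Collecting terms (coefficients in siemens):
  0.001105·V_1 - 0.0009091·V_2 = 0.002941
  0.2787·V_2 - 0.0009091·V_1 - 0.2778·V_3 = 0
  0.2778·V_3 - 0.2778·V_2 = 0
Solving these 3 simultaneous equations (Gaussian elimination) gives:
  V_1 = 13.45 V, V_2 = 13.11 V, V_3 = 13.11 V
I_R3 = (V_2 - V_3)/R3 = (13.11 - 13.11)/3.6 = 0.0003049 A
|I_R3| = 0.0003049 A

Final answer: |I_R3| = 0.0003049 A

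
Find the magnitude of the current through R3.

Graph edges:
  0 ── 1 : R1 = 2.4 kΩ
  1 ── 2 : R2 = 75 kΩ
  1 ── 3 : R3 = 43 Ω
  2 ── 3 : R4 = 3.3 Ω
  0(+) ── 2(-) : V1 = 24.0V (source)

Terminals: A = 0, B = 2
Nodal analysis, taking node 2 as the 0 V reference.
Source V1 fixes V_0 = 24 V.
KCL at each unknown node (sum of currents leaving = 0; resistances in Ω):
  Node 1: (V_1 - 24)/2400 + (V_1 - 0)/75000 + (V_1 - V_3)/43 = 0
  Node 3: (V_3 - V_1)/43 + (V_3 - 0)/3.3 = 0
Collecting terms (coefficients in siemens):
  0.02369·V_1 - 0.02326·V_3 = 0.01
  0.3263·V_3 - 0.02326·V_1 = 0
Determinant D = (0.02369)(0.3263) - (-0.02326)(-0.02326) = 0.007188
V_1 = [(0.01)(0.3263) - (-0.02326)(0)]/D = 0.454 V
V_3 = [(0.02369)(0) - (0.01)(-0.02326)]/D = 0.03236 V
I_R3 = (V_1 - V_3)/R3 = (0.454 - 0.03236)/43 = 0.009805 A
|I_R3| = 0.009805 A

Final answer: |I_R3| = 0.009805 A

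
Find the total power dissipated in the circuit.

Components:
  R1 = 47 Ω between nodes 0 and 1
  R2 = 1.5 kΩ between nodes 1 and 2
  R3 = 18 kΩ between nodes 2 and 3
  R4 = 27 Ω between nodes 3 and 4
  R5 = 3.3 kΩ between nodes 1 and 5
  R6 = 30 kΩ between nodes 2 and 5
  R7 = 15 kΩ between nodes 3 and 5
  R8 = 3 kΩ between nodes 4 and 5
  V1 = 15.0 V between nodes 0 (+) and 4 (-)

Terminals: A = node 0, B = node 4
Nodal analysis, taking node 4 as the 0 V reference.
Source V1 fixes V_0 = 15 V.
KCL at each unknown node (sum of currents leaving = 0; resistances in Ω):
  Node 1: (V_1 - 15)/47 + (V_1 - V_2)/1500 + (V_1 - V_5)/3300 = 0
  Node 2: (V_2 - V_1)/1500 + (V_2 - V_3)/18000 + (V_2 - V_5)/30000 = 0
  Node 3: (V_3 - V_2)/18000 + (V_3 - 0)/27 + (V_3 - V_5)/15000 = 0
  Node 5: (V_5 - V_1)/3300 + (V_5 - V_2)/30000 + (V_5 - V_3)/15000 + (V_5 - 0)/3000 = 0
Collecting terms (coefficients in siemens):
  0.02225·V_1 - 0.0006667·V_2 - 0.000303·V_5 = 0.3191
  0.0007556·V_2 - 0.0006667·V_1 - 0.00005556·V_3 - 0.00003333·V_5 = 0
  0.03716·V_3 - 0.00005556·V_2 - 0.00006667·V_5 = 0
  0.0007364·V_5 - 0.000303·V_1 - 0.00003333·V_2 - 0.00006667·V_3 = 0
Solving these 4 simultaneous equations (Gaussian elimination) gives:
  V_1 = 14.84 V, V_2 = 13.39 V, V_3 = 0.03207 V, V_5 = 6.716 V
Power in each resistor, P = (ΔV)²/R:
  P_R1 = (15 - 14.84)²/47 = 0.0005518 W
  P_R2 = (14.84 - 13.39)²/1500 = 0.001396 W
  P_R3 = (13.39 - 0.03207)²/18000 = 0.009916 W
  P_R4 = (0.03207 - 0)²/27 = 0.00003809 W
  P_R5 = (14.84 - 6.716)²/3300 = 0.02 W
  P_R6 = (13.39 - 6.716)²/30000 = 0.001486 W
  P_R7 = (0.03207 - 6.716)²/15000 = 0.002978 W
  P_R8 = (0 - 6.716)²/3000 = 0.01503 W
P_total = P_R1 + P_R2 + P_R3 + P_R4 + P_R5 + P_R6 + P_R7 + P_R8 = 0.0514 W

Final answer: 0.0514 W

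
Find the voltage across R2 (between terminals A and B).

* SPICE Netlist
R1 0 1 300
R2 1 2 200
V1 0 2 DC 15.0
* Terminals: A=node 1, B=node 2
R1 and R2 are in series across V1 (node 0 → node 1 → node 2), and the output A–B is taken across R2, so this is a voltage divider.
Series current: I = V1/(R1 + R2) = 15/(300 + 200) = 15/500 = 0.03 A
V_R2 = I × R2 = V1 × R2/(R1 + R2) = 15 × 200/500 = 6 V

Final answer: 6 V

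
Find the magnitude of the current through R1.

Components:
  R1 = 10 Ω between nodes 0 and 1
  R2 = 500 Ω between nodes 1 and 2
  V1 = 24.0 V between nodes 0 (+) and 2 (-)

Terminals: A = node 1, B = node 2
Nodal analysis, taking node 2 as the 0 V reference.
Source V1 fixes V_0 = 24 V.
KCL at each unknown node (sum of currents leaving = 0; resistances in Ω):
  Node 1: (V_1 - 24)/10 + (V_1 - 0)/500 = 0
Collecting terms: 0.102 × V_1 = 2.4  =>  V_1 = 23.53 V
I_R1 = (V_0 - V_1)/R1 = (24 - 23.53)/10 = 0.04706 A
|I_R1| = 0.04706 A

Final answer: |I_R1| = 0.04706 A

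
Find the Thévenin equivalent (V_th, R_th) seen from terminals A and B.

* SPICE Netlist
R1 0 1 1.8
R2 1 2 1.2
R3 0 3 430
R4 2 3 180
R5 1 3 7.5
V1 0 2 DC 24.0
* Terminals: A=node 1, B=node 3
Step 1 — V_th is the open-circuit voltage V_A - V_B (nothing connected across the terminals).
Nodal analysis, taking node 2 as the 0 V reference.
Source V1 fixes V_0 = 24 V.
KCL at each unknown node (sum of currents leaving = 0; resistances in Ω):
  Node 1: (V_1 - 24)/1.8 + (V_1 - 0)/1.2 + (V_1 - V_3)/7.5 = 0
  Node 3: (V_3 - 24)/430 + (V_3 - 0)/180 + (V_3 - V_1)/7.5 = 0
Collecting terms (coefficients in siemens):
  1.522·V_1 - 0.1333·V_3 = 13.33
  0.1412·V_3 - 0.1333·V_1 = 0.05581
Determinant D = (1.522)(0.1412) - (-0.1333)(-0.1333) = 0.1972
V_1 = [(13.33)(0.1412) - (-0.1333)(0.05581)]/D = 9.587 V
V_3 = [(1.522)(0.05581) - (13.33)(-0.1333)]/D = 9.447 V
V_th = V_1 - V_3 = 9.587 - 9.447 = 0.1398 V
Step 2 — R_th: zero the source — replace V1 by a short circuit (node 2 merges into node 0) — and find the resistance seen between A (node 1) and B (node 3).
Reduce the network between node 1 (A) and node 3 (B) by series/parallel combination:
  Rp1 = R1 ‖ R2 (parallel, both between nodes 0 and 1) = 1/(1/1.8 + 1/1.2) = 0.72 Ω
  Rp2 = R3 ‖ R4 (parallel, both between nodes 0 and 3) = 1/(1/430 + 1/180) = 126.9 Ω
  Rs1 = Rp1 + Rp2 (series, joined only at node 0) = 0.72 + 126.9 = 127.6 Ω
  Rp3 = R5 ‖ Rs1 (parallel, both between nodes 1 and 3) = 1/(1/7.5 + 1/127.6) = 7.084 Ω
R_th = 7.084 Ω

Final answer: V_th = 0.1398 V, R_th = 7.084 Ω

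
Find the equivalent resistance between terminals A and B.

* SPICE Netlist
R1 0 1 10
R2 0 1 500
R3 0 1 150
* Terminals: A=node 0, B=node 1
Reduce the network between node 0 (A) and node 1 (B) by series/parallel combination:
  Rp1 = R1 ‖ R2 ‖ R3 (parallel, all between nodes 0 and 1) = 1/(1/10 + 1/500 + 1/150) = 9.202 Ω
R_eq = 9.202 Ω

Final answer: 9.202 Ω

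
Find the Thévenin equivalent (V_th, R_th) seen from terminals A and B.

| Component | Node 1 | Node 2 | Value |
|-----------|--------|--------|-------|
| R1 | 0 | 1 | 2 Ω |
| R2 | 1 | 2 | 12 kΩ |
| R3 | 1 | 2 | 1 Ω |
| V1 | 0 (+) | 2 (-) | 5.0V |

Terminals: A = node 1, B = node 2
Step 1 — V_th is the open-circuit voltage V_A - V_B (nothing connected across the terminals).
Nodal analysis, taking node 2 as the 0 V reference.
Source V1 fixes V_0 = 5 V.
KCL at each unknown node (sum of currents leaving = 0; resistances in Ω):
  Node 1: (V_1 - 5)/2 + (V_1 - 0)/12000 + (V_1 - 0)/1 = 0
Collecting terms: 1.5 × V_1 = 2.5  =>  V_1 = 1.667 V
V_th = V_1 - V_2 = 1.667 - 0 = 1.667 V
Step 2 — R_th: zero the source — replace V1 by a short circuit (node 2 merges into node 0) — and find the resistance seen between A (node 1) and B (node 0).
Reduce the network between node 1 (A) and node 0 (B) by series/parallel combination:
  Rp1 = R1 ‖ R2 ‖ R3 (parallel, all between nodes 0 and 1) = 1/(1/2 + 1/12000 + 1/1) = 0.6666 Ω
R_th = 0.6666 Ω

Final answer: V_th = 1.667 V, R_th = 0.6666 Ω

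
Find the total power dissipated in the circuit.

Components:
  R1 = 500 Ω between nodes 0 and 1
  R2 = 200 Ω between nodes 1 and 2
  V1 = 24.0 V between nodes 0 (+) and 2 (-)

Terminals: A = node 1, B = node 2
Nodal analysis, taking node 2 as the 0 V reference.
Source V1 fixes V_0 = 24 V.
KCL at each unknown node (sum of currents leaving = 0; resistances in Ω):
  Node 1: (V_1 - 24)/500 + (V_1 - 0)/200 = 0
Collecting terms: 0.007 × V_1 = 0.048  =>  V_1 = 6.857 V
Power in each resistor, P = (ΔV)²/R:
  P_R1 = (24 - 6.857)²/500 = 0.5878 W
  P_R2 = (6.857 - 0)²/200 = 0.2351 W
P_total = P_R1 + P_R2 = 0.8229 W

Final answer: 0.8229 W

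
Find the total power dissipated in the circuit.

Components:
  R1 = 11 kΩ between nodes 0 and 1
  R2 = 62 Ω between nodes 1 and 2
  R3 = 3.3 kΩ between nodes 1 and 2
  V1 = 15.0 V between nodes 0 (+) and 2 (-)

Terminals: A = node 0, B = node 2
Nodal analysis, taking node 2 as the 0 V reference.
Source V1 fixes V_0 = 15 V.
KCL at each unknown node (sum of currents leaving = 0; resistances in Ω):
  Node 1: (V_1 - 15)/11000 + (V_1 - 0)/62 + (V_1 - 0)/3300 = 0
Collecting terms: 0.01652 × V_1 = 0.001364  =>  V_1 = 0.08253 V
Power in each resistor, P = (ΔV)²/R:
  P_R1 = (15 - 0.08253)²/11000 = 0.02023 W
  P_R2 = (0.08253 - 0)²/62 = 0.0001099 W
  P_R3 = (0.08253 - 0)²/3300 = 0.000002064 W
P_total = P_R1 + P_R2 + P_R3 = 0.02034 W

Final answer: 0.02034 W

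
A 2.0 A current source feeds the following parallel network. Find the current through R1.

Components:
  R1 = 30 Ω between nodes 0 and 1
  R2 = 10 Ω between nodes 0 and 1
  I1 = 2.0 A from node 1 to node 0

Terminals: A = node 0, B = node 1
All resistors sit directly between nodes 0 and 1, so they are in parallel and share one voltage V; the full source current 2 A splits among them.
1/R_par = 1/30 + 1/10 = 0.1333 S  =>  R_par = 7.5 Ω
V = I × R_par = 2 × 7.5 = 15 V
I_R1 = V/R1 = 15/30 = 0.5 A

Final answer: 0.5 A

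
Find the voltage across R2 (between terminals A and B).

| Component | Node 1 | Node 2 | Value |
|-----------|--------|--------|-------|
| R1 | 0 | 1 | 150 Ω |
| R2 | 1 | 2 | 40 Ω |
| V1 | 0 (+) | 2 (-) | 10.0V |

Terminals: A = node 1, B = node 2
R1 and R2 are in series across V1 (node 0 → node 1 → node 2), and the output A–B is taken across R2, so this is a voltage divider.
Series current: I = V1/(R1 + R2) = 10/(150 + 40) = 10/190 = 0.05263 A
V_R2 = I × R2 = V1 × R2/(R1 + R2) = 10 × 40/190 = 2.105 V

Final answer: 2.105 V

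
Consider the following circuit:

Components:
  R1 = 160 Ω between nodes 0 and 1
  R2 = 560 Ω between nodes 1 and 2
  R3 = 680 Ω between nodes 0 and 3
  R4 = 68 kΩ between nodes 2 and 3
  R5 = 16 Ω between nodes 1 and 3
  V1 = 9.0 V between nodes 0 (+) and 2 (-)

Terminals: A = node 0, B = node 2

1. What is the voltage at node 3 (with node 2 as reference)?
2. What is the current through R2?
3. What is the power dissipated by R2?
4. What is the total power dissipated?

Nodal analysis, taking node 2 as the 0 V reference.
Source V1 fixes V_0 = 9 V.
KCL at each unknown node (sum of currents leaving = 0; resistances in Ω):
  Node 1: (V_1 - 9)/160 + (V_1 - 0)/560 + (V_1 - V_3)/16 = 0
  Node 3: (V_3 - 9)/680 + (V_3 - 0)/68000 + (V_3 - V_1)/16 = 0
Collecting terms (coefficients in siemens):
  0.07054·V_1 - 0.0625·V_3 = 0.05625
  0.06399·V_3 - 0.0625·V_1 = 0.01324
Determinant D = (0.07054)(0.06399) - (-0.0625)(-0.0625) = 0.000607
V_1 = [(0.05625)(0.06399) - (-0.0625)(0.01324)]/D = 7.292 V
V_3 = [(0.07054)(0.01324) - (0.05625)(-0.0625)]/D = 7.33 V
Part 1:
  Read off the nodal solution: V_3 = 7.33 V
Part 2:
  I_R2 = (V_1 - V_2)/R2 = (7.292 - 0)/560 = 0.01302 A
  Magnitude: I_R2 = 0.01302 A
Part 3:
  I_R2 = (V_1 - V_2)/R2 = (7.292 - 0)/560 = 0.01302 A
  P_R2 = I_R2² × R2 = (0.01302)² × 560 = 0.09496 W
Part 4:
  Power in each resistor, P = (ΔV)²/R:
    P_R1 = (9 - 7.292)²/160 = 0.01823 W
    P_R2 = (7.292 - 0)²/560 = 0.09496 W
    P_R3 = (9 - 7.33)²/680 = 0.004102 W
    P_R4 = (0 - 7.33)²/68000 = 0.0007901 W
    P_R5 = (7.292 - 7.33)²/16 = 0.00008824 W
  P_total = P_R1 + P_R2 + P_R3 + P_R4 + P_R5 = 0.1182 W

Final answers:
1. V_3 = 7.33 V
2. I_R2 = 0.01302 A
3. P_R2 = 0.09496 W
4. P_total = 0.1182 W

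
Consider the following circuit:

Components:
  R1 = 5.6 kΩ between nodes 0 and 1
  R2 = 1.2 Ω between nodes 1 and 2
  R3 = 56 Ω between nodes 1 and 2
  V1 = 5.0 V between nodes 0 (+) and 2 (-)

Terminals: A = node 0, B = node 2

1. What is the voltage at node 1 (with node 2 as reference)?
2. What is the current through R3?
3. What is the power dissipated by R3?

Nodal analysis, taking node 2 as the 0 V reference.
Source V1 fixes V_0 = 5 V.
KCL at each unknown node (sum of currents leaving = 0; resistances in Ω):
  Node 1: (V_1 - 5)/5600 + (V_1 - 0)/1.2 + (V_1 - 0)/56 = 0
Collecting terms: 0.8514 × V_1 = 0.0008929  =>  V_1 = 0.001049 V
Part 1:
  Read off the nodal solution: V_1 = 0.001049 V
Part 2:
  I_R3 = (V_1 - V_2)/R3 = (0.001049 - 0)/56 = 0.00001873 A
  Magnitude: I_R3 = 0.00001873 A
Part 3:
  I_R3 = (V_1 - V_2)/R3 = (0.001049 - 0)/56 = 0.00001873 A
  P_R3 = I_R3² × R3 = (0.00001873)² × 56 = 0.00000001964 W

Final answers:
1. V_1 = 0.001049 V
2. I_R3 = 1.873e-05 A
3. P_R3 = 1.964e-08 W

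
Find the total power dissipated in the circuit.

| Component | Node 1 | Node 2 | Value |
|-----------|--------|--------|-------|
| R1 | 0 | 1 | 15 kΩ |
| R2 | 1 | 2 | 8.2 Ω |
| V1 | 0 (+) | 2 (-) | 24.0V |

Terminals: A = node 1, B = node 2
Nodal analysis, taking node 2 as the 0 V reference.
Source V1 fixes V_0 = 24 V.
KCL at each unknown node (sum of currents leaving = 0; resistances in Ω):
  Node 1: (V_1 - 24)/15000 + (V_1 - 0)/8.2 = 0
Collecting terms: 0.122 × V_1 = 0.0016  =>  V_1 = 0.01311 V
Power in each resistor, P = (ΔV)²/R:
  P_R1 = (24 - 0.01311)²/15000 = 0.03836 W
  P_R2 = (0.01311 - 0)²/8.2 = 0.00002097 W
P_total = P_R1 + P_R2 = 0.03838 W

Final answer: 0.03838 W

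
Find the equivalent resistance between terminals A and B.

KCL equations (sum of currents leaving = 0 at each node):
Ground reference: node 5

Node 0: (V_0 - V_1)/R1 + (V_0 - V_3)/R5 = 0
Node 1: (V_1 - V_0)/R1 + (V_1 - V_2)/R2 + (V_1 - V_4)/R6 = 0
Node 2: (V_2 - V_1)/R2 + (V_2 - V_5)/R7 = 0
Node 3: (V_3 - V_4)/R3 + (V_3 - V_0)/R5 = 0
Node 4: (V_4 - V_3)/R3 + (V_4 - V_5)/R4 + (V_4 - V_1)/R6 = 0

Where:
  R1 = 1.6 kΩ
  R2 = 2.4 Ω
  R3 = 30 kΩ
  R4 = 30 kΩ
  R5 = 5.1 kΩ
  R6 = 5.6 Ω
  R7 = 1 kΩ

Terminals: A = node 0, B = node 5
The network is not a plain series/parallel combination. Inject a 1 A test current into terminal A (node 0) and return it from terminal B (node 5); then R_eq = V_A / (1 A).
Nodal analysis, taking node 5 as the 0 V reference.
Current source I_test pushes 1 A into node 0 and draws it out of node 5.
KCL at each unknown node (sum of currents leaving = 0; resistances in Ω):
  Node 0: (V_0 - V_1)/1600 + (V_0 - V_3)/5100 - 1 = 0
  Node 1: (V_1 - V_0)/1600 + (V_1 - V_2)/2.4 + (V_1 - V_4)/5.6 = 0
  Node 2: (V_2 - V_1)/2.4 + (V_2 - 0)/1000 = 0
  Node 3: (V_3 - V_0)/5100 + (V_3 - V_4)/30000 = 0
  Node 4: (V_4 - V_1)/5.6 + (V_4 - V_3)/30000 + (V_4 - 0)/30000 = 0
Collecting terms (coefficients in siemens):
  0.0008211·V_0 - 0.000625·V_1 - 0.0001961·V_3 = 1
  0.5959·V_1 - 0.000625·V_0 - 0.4167·V_2 - 0.1786·V_4 = 0
  0.4177·V_2 - 0.4167·V_1 = 0
  0.0002294·V_3 - 0.0001961·V_0 - 0.00003333·V_4 = 0
  0.1786·V_4 - 0.1786·V_1 - 0.00003333·V_3 = 0
Solving these 5 simultaneous equations (Gaussian elimination) gives:
  V_0 = 2500 V, V_1 = 970 V, V_2 = 967.7 V, V_3 = 2278 V
  V_4 = 970.1 V
R_eq = V_0 / 1 A = 2500 Ω = 2.5 kΩ

Final answer: 2.5 kΩ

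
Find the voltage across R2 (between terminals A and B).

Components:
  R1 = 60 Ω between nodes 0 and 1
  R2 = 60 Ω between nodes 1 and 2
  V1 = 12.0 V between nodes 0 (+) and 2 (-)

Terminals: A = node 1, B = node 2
R1 and R2 are in series across V1 (node 0 → node 1 → node 2), and the output A–B is taken across R2, so this is a voltage divider.
Series current: I = V1/(R1 + R2) = 12/(60 + 60) = 12/120 = 0.1 A
V_R2 = I × R2 = V1 × R2/(R1 + R2) = 12 × 60/120 = 6 V

Final answer: 6 V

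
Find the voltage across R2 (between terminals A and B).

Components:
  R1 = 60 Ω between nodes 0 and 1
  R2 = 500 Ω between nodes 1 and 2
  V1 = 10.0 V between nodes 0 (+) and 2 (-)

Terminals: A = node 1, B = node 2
R1 and R2 are in series across V1 (node 0 → node 1 → node 2), and the output A–B is taken across R2, so this is a voltage divider.
Series current: I = V1/(R1 + R2) = 10/(60 + 500) = 10/560 = 0.01786 A
V_R2 = I × R2 = V1 × R2/(R1 + R2) = 10 × 500/560 = 8.929 V

Final answer: 8.929 V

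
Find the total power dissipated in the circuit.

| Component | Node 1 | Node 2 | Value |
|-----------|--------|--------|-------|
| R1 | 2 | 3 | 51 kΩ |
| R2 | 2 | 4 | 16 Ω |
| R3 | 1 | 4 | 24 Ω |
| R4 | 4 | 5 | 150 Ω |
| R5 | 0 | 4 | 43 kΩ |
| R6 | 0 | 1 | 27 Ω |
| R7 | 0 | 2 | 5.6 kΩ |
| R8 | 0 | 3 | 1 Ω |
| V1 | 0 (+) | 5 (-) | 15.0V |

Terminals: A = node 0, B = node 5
Nodal analysis, taking node 5 as the 0 V reference.
Source V1 fixes V_0 = 15 V.
KCL at each unknown node (sum of currents leaving = 0; resistances in Ω):
  Node 1: (V_1 - V_4)/24 + (V_1 - 15)/27 = 0
  Node 2: (V_2 - V_3)/51000 + (V_2 - V_4)/16 + (V_2 - 15)/5600 = 0
  Node 3: (V_3 - V_2)/51000 + (V_3 - 15)/1 = 0
  Node 4: (V_4 - V_2)/16 + (V_4 - V_1)/24 + (V_4 - 0)/150 + (V_4 - 15)/43000 = 0
Collecting terms (coefficients in siemens):
  0.0787·V_1 - 0.04167·V_4 = 0.5556
  0.0627·V_2 - 0.00001961·V_3 - 0.0625·V_4 = 0.002679
  1·V_3 - 0.00001961·V_2 = 15
  0.1109·V_4 - 0.04167·V_1 - 0.0625·V_2 = 0.0003488
Solving these 4 simultaneous equations (Gaussian elimination) gives:
  V_1 = 13 V, V_2 = 11.24 V, V_3 = 15 V, V_4 = 11.23 V
Power in each resistor, P = (ΔV)²/R:
  P_R1 = (11.24 - 15)²/51000 = 0.0002775 W
  P_R2 = (11.24 - 11.23)²/16 = 0.000008895 W
  P_R3 = (13 - 11.23)²/24 = 0.1314 W
  P_R4 = (11.23 - 0)²/150 = 0.8401 W
  P_R5 = (15 - 11.23)²/43000 = 0.0003313 W
  P_R6 = (15 - 13)²/27 = 0.1479 W
  P_R7 = (15 - 11.24)²/5600 = 0.002528 W
  P_R8 = (15 - 15)²/1 = 0.000000005442 W
P_total = P_R1 + P_R2 + P_R3 + P_R4 + P_R5 + P_R6 + P_R7 + P_R8 = 1.123 W

Final answer: 1.123 W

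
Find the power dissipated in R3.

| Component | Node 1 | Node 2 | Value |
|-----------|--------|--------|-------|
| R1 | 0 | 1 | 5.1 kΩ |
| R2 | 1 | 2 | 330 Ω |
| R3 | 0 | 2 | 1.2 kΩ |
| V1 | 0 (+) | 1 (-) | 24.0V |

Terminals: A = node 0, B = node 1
Nodal analysis, taking node 1 as the 0 V reference.
Source V1 fixes V_0 = 24 V.
KCL at each unknown node (sum of currents leaving = 0; resistances in Ω):
  Node 2: (V_2 - 0)/330 + (V_2 - 24)/1200 = 0
Collecting terms: 0.003864 × V_2 = 0.02  =>  V_2 = 5.176 V
I_R3 = (V_0 - V_2)/R3 = (24 - 5.176)/1200 = 0.01569 A
P_R3 = I_R3² × R3 = (0.01569)² × 1200 = 0.2953 W

Final answer: 0.2953 W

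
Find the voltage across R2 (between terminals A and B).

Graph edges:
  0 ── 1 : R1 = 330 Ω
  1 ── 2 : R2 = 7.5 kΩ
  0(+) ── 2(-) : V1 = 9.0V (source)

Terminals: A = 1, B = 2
R1 and R2 are in series across V1 (node 0 → node 1 → node 2), and the output A–B is taken across R2, so this is a voltage divider.
Series current: I = V1/(R1 + R2) = 9/(330 + 7500) = 9/7830 = 0.001149 A
V_R2 = I × R2 = V1 × R2/(R1 + R2) = 9 × 7500/7830 = 8.621 V

Final answer: 8.621 V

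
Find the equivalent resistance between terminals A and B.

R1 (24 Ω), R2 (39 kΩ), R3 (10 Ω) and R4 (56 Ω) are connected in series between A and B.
Reduce the network between node 0 (A) and node 4 (B) by series/parallel combination:
  Rs1 = R1 + R2 (series, joined only at node 1) = 24 + 39000 = 39020 Ω
  Rs2 = R3 + Rs1 (series, joined only at node 2) = 10 + 39020 = 39030 Ω
  Rs3 = R4 + Rs2 (series, joined only at node 3) = 56 + 39030 = 39090 Ω
R_eq = 39.09 kΩ

Final answer: 39.09 kΩ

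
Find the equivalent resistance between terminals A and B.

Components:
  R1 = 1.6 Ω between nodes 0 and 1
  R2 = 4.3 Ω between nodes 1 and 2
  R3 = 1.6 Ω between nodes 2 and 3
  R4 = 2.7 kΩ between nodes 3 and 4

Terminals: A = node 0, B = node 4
Reduce the network between node 0 (A) and node 4 (B) by series/parallel combination:
  Rs1 = R1 + R2 (series, joined only at node 1) = 1.6 + 4.3 = 5.9 Ω
  Rs2 = R3 + Rs1 (series, joined only at node 2) = 1.6 + 5.9 = 7.5 Ω
  Rs3 = R4 + Rs2 (series, joined only at node 3) = 2700 + 7.5 = 2708 Ω
R_eq = 2.708 kΩ

Final answer: 2.708 kΩ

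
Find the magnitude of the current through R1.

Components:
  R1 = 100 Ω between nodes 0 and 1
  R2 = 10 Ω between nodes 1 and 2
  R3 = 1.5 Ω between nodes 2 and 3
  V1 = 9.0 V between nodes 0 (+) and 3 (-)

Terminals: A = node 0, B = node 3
Nodal analysis, taking node 3 as the 0 V reference.
Source V1 fixes V_0 = 9 V.
KCL at each unknown node (sum of currents leaving = 0; resistances in Ω):
  Node 1: (V_1 - 9)/100 + (V_1 - V_2)/10 = 0
  Node 2: (V_2 - V_1)/10 + (V_2 - 0)/1.5 = 0
Collecting terms (coefficients in siemens):
  0.11·V_1 - 0.1·V_2 = 0.09
  0.7667·V_2 - 0.1·V_1 = 0
Determinant D = (0.11)(0.7667) - (-0.1)(-0.1) = 0.07433
V_1 = [(0.09)(0.7667) - (-0.1)(0)]/D = 0.9283 V
V_2 = [(0.11)(0) - (0.09)(-0.1)]/D = 0.1211 V
I_R1 = (V_0 - V_1)/R1 = (9 - 0.9283)/100 = 0.08072 A
|I_R1| = 0.08072 A

Final answer: |I_R1| = 0.08072 A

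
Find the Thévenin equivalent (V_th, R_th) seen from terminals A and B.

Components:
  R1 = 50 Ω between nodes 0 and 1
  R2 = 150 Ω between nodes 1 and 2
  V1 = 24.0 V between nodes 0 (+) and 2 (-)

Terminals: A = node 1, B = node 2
Step 1 — V_th is the open-circuit voltage V_A - V_B (nothing connected across the terminals).
Nodal analysis, taking node 2 as the 0 V reference.
Source V1 fixes V_0 = 24 V.
KCL at each unknown node (sum of currents leaving = 0; resistances in Ω):
  Node 1: (V_1 - 24)/50 + (V_1 - 0)/150 = 0
Collecting terms: 0.02667 × V_1 = 0.48  =>  V_1 = 18 V
V_th = V_1 - V_2 = 18 - 0 = 18 V
Step 2 — R_th: zero the source — replace V1 by a short circuit (node 2 merges into node 0) — and find the resistance seen between A (node 1) and B (node 0).
Reduce the network between node 1 (A) and node 0 (B) by series/parallel combination:
  Rp1 = R1 ‖ R2 (parallel, both between nodes 0 and 1) = 1/(1/50 + 1/150) = 37.5 Ω
R_th = 37.5 Ω

Final answer: V_th = 18 V, R_th = 37.5 Ω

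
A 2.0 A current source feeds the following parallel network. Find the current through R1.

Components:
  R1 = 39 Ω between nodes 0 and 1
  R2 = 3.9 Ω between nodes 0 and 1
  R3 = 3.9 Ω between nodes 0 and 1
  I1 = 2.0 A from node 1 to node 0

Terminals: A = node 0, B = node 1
All resistors sit directly between nodes 0 and 1, so they are in parallel and share one voltage V; the full source current 2 A splits among them.
1/R_par = 1/39 + 1/3.9 + 1/3.9 = 0.5385 S  =>  R_par = 1.857 Ω
V = I × R_par = 2 × 1.857 = 3.714 V
I_R1 = V/R1 = 3.714/39 = 0.09524 A

Final answer: 0.09524 A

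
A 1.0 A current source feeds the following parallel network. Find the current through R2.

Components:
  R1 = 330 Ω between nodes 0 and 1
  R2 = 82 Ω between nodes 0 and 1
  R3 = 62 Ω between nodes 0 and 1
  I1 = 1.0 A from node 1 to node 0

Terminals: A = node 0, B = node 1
All resistors sit directly between nodes 0 and 1, so they are in parallel and share one voltage V; the full source current 1 A splits among them.
1/R_par = 1/330 + 1/82 + 1/62 = 0.03135 S  =>  R_par = 31.89 Ω
V = I × R_par = 1 × 31.89 = 31.89 V
I_R2 = V/R2 = 31.89/82 = 0.3889 A

Final answer: 0.3889 A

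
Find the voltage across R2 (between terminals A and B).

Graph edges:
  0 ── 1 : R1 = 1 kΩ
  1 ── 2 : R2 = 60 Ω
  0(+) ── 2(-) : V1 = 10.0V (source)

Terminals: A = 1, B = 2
R1 and R2 are in series across V1 (node 0 → node 1 → node 2), and the output A–B is taken across R2, so this is a voltage divider.
Series current: I = V1/(R1 + R2) = 10/(1000 + 60) = 10/1060 = 0.009434 A
V_R2 = I × R2 = V1 × R2/(R1 + R2) = 10 × 60/1060 = 0.566 V

Final answer: 0.566 V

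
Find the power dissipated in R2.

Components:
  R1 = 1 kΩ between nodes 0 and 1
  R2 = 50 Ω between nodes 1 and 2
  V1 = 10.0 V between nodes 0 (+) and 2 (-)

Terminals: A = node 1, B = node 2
Nodal analysis, taking node 2 as the 0 V reference.
Source V1 fixes V_0 = 10 V.
KCL at each unknown node (sum of currents leaving = 0; resistances in Ω):
  Node 1: (V_1 - 10)/1000 + (V_1 - 0)/50 = 0
Collecting terms: 0.021 × V_1 = 0.01  =>  V_1 = 0.4762 V
I_R2 = (V_1 - V_2)/R2 = (0.4762 - 0)/50 = 0.009524 A
P_R2 = I_R2² × R2 = (0.009524)² × 50 = 0.004535 W

Final answer: 0.004535 W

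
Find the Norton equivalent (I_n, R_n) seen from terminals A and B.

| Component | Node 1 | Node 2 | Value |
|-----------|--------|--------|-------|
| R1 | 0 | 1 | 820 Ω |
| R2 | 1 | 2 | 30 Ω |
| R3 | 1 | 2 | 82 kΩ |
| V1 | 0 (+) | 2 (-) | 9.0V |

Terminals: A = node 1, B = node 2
Find the Thévenin equivalent first; then I_n = V_th/R_th and R_n = R_th.
Step 1 — V_th is the open-circuit voltage V_A - V_B (nothing connected across the terminals).
Nodal analysis, taking node 2 as the 0 V reference.
Source V1 fixes V_0 = 9 V.
KCL at each unknown node (sum of currents leaving = 0; resistances in Ω):
  Node 1: (V_1 - 9)/820 + (V_1 - 0)/30 + (V_1 - 0)/82000 = 0
Collecting terms: 0.03457 × V_1 = 0.01098  =>  V_1 = 0.3175 V
V_th = V_1 - V_2 = 0.3175 - 0 = 0.3175 V
Step 2 — R_th: zero the source — replace V1 by a short circuit (node 2 merges into node 0) — and find the resistance seen between A (node 1) and B (node 0).
Reduce the network between node 1 (A) and node 0 (B) by series/parallel combination:
  Rp1 = R1 ‖ R2 ‖ R3 (parallel, all between nodes 0 and 1) = 1/(1/820 + 1/30 + 1/82000) = 28.93 Ω
R_th = 28.93 Ω
I_n = V_th/R_th = 0.3175/28.93 = 0.01098 A, and R_n = R_th = 28.93 Ω

Final answer: I_n = 0.01098 A, R_n = 28.93 Ω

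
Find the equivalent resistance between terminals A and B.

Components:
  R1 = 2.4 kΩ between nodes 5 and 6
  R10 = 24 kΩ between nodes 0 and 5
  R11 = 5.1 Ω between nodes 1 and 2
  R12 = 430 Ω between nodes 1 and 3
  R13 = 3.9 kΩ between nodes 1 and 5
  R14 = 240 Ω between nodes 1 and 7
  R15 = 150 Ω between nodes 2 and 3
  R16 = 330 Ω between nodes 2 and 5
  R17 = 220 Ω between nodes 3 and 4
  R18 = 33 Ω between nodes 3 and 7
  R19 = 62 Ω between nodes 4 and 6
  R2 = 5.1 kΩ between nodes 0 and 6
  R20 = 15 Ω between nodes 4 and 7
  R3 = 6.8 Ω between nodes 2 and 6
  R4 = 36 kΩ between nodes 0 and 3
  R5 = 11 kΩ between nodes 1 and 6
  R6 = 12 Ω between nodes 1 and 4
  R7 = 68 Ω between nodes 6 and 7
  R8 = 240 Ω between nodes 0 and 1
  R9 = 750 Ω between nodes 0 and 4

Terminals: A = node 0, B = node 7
The network is not a plain series/parallel combination. Inject a 1 A test current into terminal A (node 0) and return it from terminal B (node 7); then R_eq = V_A / (1 A).
Nodal analysis, taking node 7 as the 0 V reference.
Current source I_test pushes 1 A into node 0 and draws it out of node 7.
KCL at each unknown node (sum of currents leaving = 0; resistances in Ω):
  Node 0: (V_0 - V_6)/5100 + (V_0 - V_3)/36000 + (V_0 - V_1)/240 + (V_0 - V_4)/750 + (V_0 - V_5)/24000 - 1 = 0
  Node 1: (V_1 - V_0)/240 + (V_1 - V_6)/11000 + (V_1 - V_4)/12 + (V_1 - V_2)/5.1 + (V_1 - V_3)/430 + (V_1 - V_5)/3900 + (V_1 - 0)/240 = 0
  Node 2: (V_2 - V_1)/5.1 + (V_2 - V_6)/6.8 + (V_2 - V_3)/150 + (V_2 - V_5)/330 = 0
  Node 3: (V_3 - V_0)/36000 + (V_3 - V_1)/430 + (V_3 - V_2)/150 + (V_3 - V_4)/220 + (V_3 - 0)/33 = 0
  Node 4: (V_4 - V_0)/750 + (V_4 - V_1)/12 + (V_4 - V_3)/220 + (V_4 - V_6)/62 + (V_4 - 0)/15 = 0
  Node 5: (V_5 - V_0)/24000 + (V_5 - V_1)/3900 + (V_5 - V_2)/330 + (V_5 - V_6)/2400 = 0
  Node 6: (V_6 - V_0)/5100 + (V_6 - V_1)/11000 + (V_6 - V_2)/6.8 + (V_6 - V_4)/62 + (V_6 - V_5)/2400 + (V_6 - 0)/68 = 0
Collecting terms (coefficients in siemens):
  0.005766·V_0 - 0.004167·V_1 - 0.00002778·V_3 - 0.001333·V_4 - 0.00004167·V_5 - 0.0001961·V_6 = 1
  0.2904·V_1 - 0.004167·V_0 - 0.1961·V_2 - 0.002326·V_3 - 0.08333·V_4 - 0.0002564·V_5 - 0.00009091·V_6 = 0
  0.3528·V_2 - 0.1961·V_1 - 0.006667·V_3 - 0.00303·V_5 - 0.1471·V_6 = 0
  0.04387·V_3 - 0.00002778·V_0 - 0.002326·V_1 - 0.006667·V_2 - 0.004545·V_4 = 0
  0.172·V_4 - 0.001333·V_0 - 0.08333·V_1 - 0.004545·V_3 - 0.01613·V_6 = 0
  0.003745·V_5 - 0.00004167·V_0 - 0.0002564·V_1 - 0.00303·V_2 - 0.0004167·V_6 = 0
  0.1786·V_6 - 0.0001961·V_0 - 0.00009091·V_1 - 0.1471·V_2 - 0.01613·V_4 - 0.0004167·V_5 = 0
Solving these 7 simultaneous equations (Gaussian elimination) gives:
  V_0 = 186.7 V, V_1 = 14.44 V, V_2 = 13.24 V, V_3 = 3.898 V
  V_4 = 9.673 V, V_5 = 15.12 V, V_6 = 12.02 V
R_eq = V_0 / 1 A = 186.7 Ω

Final answer: 186.7 Ω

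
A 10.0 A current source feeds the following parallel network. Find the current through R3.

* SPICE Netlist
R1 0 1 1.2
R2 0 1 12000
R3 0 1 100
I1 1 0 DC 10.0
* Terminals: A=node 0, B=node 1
All resistors sit directly between nodes 0 and 1, so they are in parallel and share one voltage V; the full source current 10 A splits among them.
1/R_par = 1/1.2 + 1/12000 + 1/100 = 0.8434 S  =>  R_par = 1.186 Ω
V = I × R_par = 10 × 1.186 = 11.86 V
I_R3 = V/R3 = 11.86/100 = 0.1186 A

Final answer: 0.1186 A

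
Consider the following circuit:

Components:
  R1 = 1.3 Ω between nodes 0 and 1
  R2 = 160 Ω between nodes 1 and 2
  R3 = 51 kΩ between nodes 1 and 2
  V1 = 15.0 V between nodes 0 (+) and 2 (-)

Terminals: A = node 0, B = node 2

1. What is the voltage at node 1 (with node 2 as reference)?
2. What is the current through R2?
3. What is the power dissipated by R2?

Nodal analysis, taking node 2 as the 0 V reference.
Source V1 fixes V_0 = 15 V.
KCL at each unknown node (sum of currents leaving = 0; resistances in Ω):
  Node 1: (V_1 - 15)/1.3 + (V_1 - 0)/160 + (V_1 - 0)/51000 = 0
Collecting terms: 0.7755 × V_1 = 11.54  =>  V_1 = 14.88 V
Part 1:
  Read off the nodal solution: V_1 = 14.88 V
Part 2:
  I_R2 = (V_1 - V_2)/R2 = (14.88 - 0)/160 = 0.09299 A
  Magnitude: I_R2 = 0.09299 A
Part 3:
  I_R2 = (V_1 - V_2)/R2 = (14.88 - 0)/160 = 0.09299 A
  P_R2 = I_R2² × R2 = (0.09299)² × 160 = 1.384 W

Final answers:
1. V_1 = 14.88 V
2. I_R2 = 0.09299 A
3. P_R2 = 1.384 W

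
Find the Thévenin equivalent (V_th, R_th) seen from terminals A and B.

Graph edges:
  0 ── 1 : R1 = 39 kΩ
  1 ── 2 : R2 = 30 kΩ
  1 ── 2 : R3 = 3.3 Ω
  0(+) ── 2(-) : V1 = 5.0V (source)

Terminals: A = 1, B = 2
Step 1 — V_th is the open-circuit voltage V_A - V_B (nothing connected across the terminals).
Nodal analysis, taking node 2 as the 0 V reference.
Source V1 fixes V_0 = 5 V.
KCL at each unknown node (sum of currents leaving = 0; resistances in Ω):
  Node 1: (V_1 - 5)/39000 + (V_1 - 0)/30000 + (V_1 - 0)/3.3 = 0
Collecting terms: 0.3031 × V_1 = 0.0001282  =>  V_1 = 0.000423 V
V_th = V_1 - V_2 = 0.000423 - 0 = 0.000423 V
Step 2 — R_th: zero the source — replace V1 by a short circuit (node 2 merges into node 0) — and find the resistance seen between A (node 1) and B (node 0).
Reduce the network between node 1 (A) and node 0 (B) by series/parallel combination:
  Rp1 = R1 ‖ R2 ‖ R3 (parallel, all between nodes 0 and 1) = 1/(1/39000 + 1/30000 + 1/3.3) = 3.299 Ω
R_th = 3.299 Ω

Final answer: V_th = 0.000423 V, R_th = 3.299 Ω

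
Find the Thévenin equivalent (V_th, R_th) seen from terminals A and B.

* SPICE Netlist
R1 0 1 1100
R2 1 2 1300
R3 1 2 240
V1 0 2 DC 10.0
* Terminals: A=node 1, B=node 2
Step 1 — V_th is the open-circuit voltage V_A - V_B (nothing connected across the terminals).
Nodal analysis, taking node 2 as the 0 V reference.
Source V1 fixes V_0 = 10 V.
KCL at each unknown node (sum of currents leaving = 0; resistances in Ω):
  Node 1: (V_1 - 10)/1100 + (V_1 - 0)/1300 + (V_1 - 0)/240 = 0
Collecting terms: 0.005845 × V_1 = 0.009091  =>  V_1 = 1.555 V
V_th = V_1 - V_2 = 1.555 - 0 = 1.555 V
Step 2 — R_th: zero the source — replace V1 by a short circuit (node 2 merges into node 0) — and find the resistance seen between A (node 1) and B (node 0).
Reduce the network between node 1 (A) and node 0 (B) by series/parallel combination:
  Rp1 = R1 ‖ R2 ‖ R3 (parallel, all between nodes 0 and 1) = 1/(1/1100 + 1/1300 + 1/240) = 171.1 Ω
R_th = 171.1 Ω

Final answer: V_th = 1.555 V, R_th = 171.1 Ω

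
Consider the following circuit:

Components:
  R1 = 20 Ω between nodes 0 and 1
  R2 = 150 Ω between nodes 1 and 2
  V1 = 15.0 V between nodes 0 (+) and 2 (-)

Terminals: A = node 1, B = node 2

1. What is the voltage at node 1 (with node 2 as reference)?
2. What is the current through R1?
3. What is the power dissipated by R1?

Nodal analysis, taking node 2 as the 0 V reference.
Source V1 fixes V_0 = 15 V.
KCL at each unknown node (sum of currents leaving = 0; resistances in Ω):
  Node 1: (V_1 - 15)/20 + (V_1 - 0)/150 = 0
Collecting terms: 0.05667 × V_1 = 0.75  =>  V_1 = 13.24 V
Part 1:
  Read off the nodal solution: V_1 = 13.24 V
Part 2:
  I_R1 = (V_0 - V_1)/R1 = (15 - 13.24)/20 = 0.08824 A
  Magnitude: I_R1 = 0.08824 A
Part 3:
  I_R1 = (V_0 - V_1)/R1 = (15 - 13.24)/20 = 0.08824 A
  P_R1 = I_R1² × R1 = (0.08824)² × 20 = 0.1557 W

Final answers:
1. V_1 = 13.24 V
2. I_R1 = 0.08824 A
3. P_R1 = 0.1557 W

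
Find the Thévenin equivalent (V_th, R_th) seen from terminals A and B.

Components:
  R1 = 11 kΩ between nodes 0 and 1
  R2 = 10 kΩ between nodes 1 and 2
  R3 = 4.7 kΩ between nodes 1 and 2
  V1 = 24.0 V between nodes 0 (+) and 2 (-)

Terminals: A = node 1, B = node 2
Step 1 — V_th is the open-circuit voltage V_A - V_B (nothing connected across the terminals).
Nodal analysis, taking node 2 as the 0 V reference.
Source V1 fixes V_0 = 24 V.
KCL at each unknown node (sum of currents leaving = 0; resistances in Ω):
  Node 1: (V_1 - 24)/11000 + (V_1 - 0)/10000 + (V_1 - 0)/4700 = 0
Collecting terms: 0.0004037 × V_1 = 0.002182  =>  V_1 = 5.405 V
V_th = V_1 - V_2 = 5.405 - 0 = 5.405 V
Step 2 — R_th: zero the source — replace V1 by a short circuit (node 2 merges into node 0) — and find the resistance seen between A (node 1) and B (node 0).
Reduce the network between node 1 (A) and node 0 (B) by series/parallel combination:
  Rp1 = R1 ‖ R2 ‖ R3 (parallel, all between nodes 0 and 1) = 1/(1/11000 + 1/10000 + 1/4700) = 2477 Ω
R_th = 2.477 kΩ

Final answer: V_th = 5.405 V, R_th = 2.477 kΩ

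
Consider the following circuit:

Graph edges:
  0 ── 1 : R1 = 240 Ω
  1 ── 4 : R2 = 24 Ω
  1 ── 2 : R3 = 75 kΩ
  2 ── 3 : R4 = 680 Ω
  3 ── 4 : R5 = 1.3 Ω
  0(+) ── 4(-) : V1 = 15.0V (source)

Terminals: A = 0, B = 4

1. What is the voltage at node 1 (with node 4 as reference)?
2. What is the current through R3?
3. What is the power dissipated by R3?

Nodal analysis, taking node 4 as the 0 V reference.
Source V1 fixes V_0 = 15 V.
KCL at each unknown node (sum of currents leaving = 0; resistances in Ω):
  Node 1: (V_1 - 15)/240 + (V_1 - 0)/24 + (V_1 - V_2)/75000 = 0
  Node 2: (V_2 - V_1)/75000 + (V_2 - V_3)/680 = 0
  Node 3: (V_3 - V_2)/680 + (V_3 - 0)/1.3 = 0
Collecting terms (coefficients in siemens):
  0.04585·V_1 - 0.00001333·V_2 = 0.0625
  0.001484·V_2 - 0.00001333·V_1 - 0.001471·V_3 = 0
  0.7707·V_3 - 0.001471·V_2 = 0
Solving these 3 simultaneous equations (Gaussian elimination) gives:
  V_1 = 1.363 V, V_2 = 0.01227 V, V_3 = 0.00002342 V
Part 1:
  Read off the nodal solution: V_1 = 1.363 V
Part 2:
  I_R3 = (V_1 - V_2)/R3 = (1.363 - 0.01227)/75000 = 0.00001801 A
  Magnitude: I_R3 = 0.00001801 A
Part 3:
  I_R3 = (V_1 - V_2)/R3 = (1.363 - 0.01227)/75000 = 0.00001801 A
  P_R3 = I_R3² × R3 = (0.00001801)² × 75000 = 0.00002433 W

Final answers:
1. V_1 = 1.363 V
2. I_R3 = 1.801e-05 A
3. P_R3 = 2.433e-05 W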